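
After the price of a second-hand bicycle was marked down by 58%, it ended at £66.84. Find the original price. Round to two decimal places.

The overall multiplier applied was 0.42.
So the original price was £66.84 ÷ 0.42 ≈ £159.14.

£159.14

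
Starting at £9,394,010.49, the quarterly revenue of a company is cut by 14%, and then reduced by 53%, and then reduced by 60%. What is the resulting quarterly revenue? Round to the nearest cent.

£1,518,823.62

14% decrease: £9,394,010.49 × 0.86 = £8078849.0214.
After the 53% decrease: £8078849.0214 × 0.47 = £3797059.040058.
After the 60% decrease: £3797059.040058 × 0.4 = £1518823.6160232 ≈ £1,518,823.62.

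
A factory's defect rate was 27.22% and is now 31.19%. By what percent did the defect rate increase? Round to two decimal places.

The change is 31.19 − 27.22 = 3.97 percentage points.
Relative to the original 27.22%, that is 3.97 ÷ 27.22 ≈ 14.58%.
So the defect rate rose by 14.58%.

14.58%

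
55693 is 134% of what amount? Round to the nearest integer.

41562

55693 ÷ 1.34 ≈ 41562.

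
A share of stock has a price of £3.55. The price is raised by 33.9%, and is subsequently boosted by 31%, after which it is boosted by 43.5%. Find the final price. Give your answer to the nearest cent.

£8.94

Each change multiplies by a factor: 1.339 × 1.31 × 1.435 = 2.51711915.
£3.55 × 2.51711915 = £8.9357729825 ≈ £8.94.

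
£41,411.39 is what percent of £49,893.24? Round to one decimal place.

83.0%

£41,411.39 ÷ £49,893.24 ≈ 83.0%.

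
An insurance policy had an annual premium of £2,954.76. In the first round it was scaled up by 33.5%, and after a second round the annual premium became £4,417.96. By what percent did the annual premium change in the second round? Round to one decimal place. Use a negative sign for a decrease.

12.0%

After the first round: £2,954.76 × 1.335 = £3944.6046.
Second-round multiplier: £4,417.96 ÷ £3944.6046 ≈ 1.12.
That is a change of 12.0%.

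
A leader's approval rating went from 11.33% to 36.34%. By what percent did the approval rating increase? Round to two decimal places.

The change is 36.34 − 11.33 = 25.01 percentage points.
Relative to the original 11.33%, that is 25.01 ÷ 11.33 ≈ 220.74%.
So the approval rating rose by 220.74%.

220.74%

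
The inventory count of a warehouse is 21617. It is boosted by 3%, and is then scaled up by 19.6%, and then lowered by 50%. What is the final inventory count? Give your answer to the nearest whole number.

13315

3% increase: 21617 × 1.03 = 22265.51.
19.6% increase: 22265.51 × 1.196 = 26629.54996.
50% decrease: 26629.54996 × 0.5 = 13314.77498 ≈ 13315.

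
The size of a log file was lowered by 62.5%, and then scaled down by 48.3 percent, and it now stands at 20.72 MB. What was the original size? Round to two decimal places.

106.87 MB

Undoing the 48.3% decrease: 20.72 ÷ 0.517 ≈ 40.077369.
Undoing the 62.5% decrease: 40.077369 ÷ 0.375 ≈ 106.87 MB.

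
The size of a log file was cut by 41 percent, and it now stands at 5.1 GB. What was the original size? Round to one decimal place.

The overall multiplier applied was 0.59.
So the original size was 5.1 ÷ 0.59 ≈ 8.6 GB.

8.6 GB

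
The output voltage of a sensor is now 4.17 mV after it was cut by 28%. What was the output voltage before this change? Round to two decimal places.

5.79 mV

The overall multiplier applied was 0.72.
So the original output voltage was 4.17 ÷ 0.72 ≈ 5.79 mV.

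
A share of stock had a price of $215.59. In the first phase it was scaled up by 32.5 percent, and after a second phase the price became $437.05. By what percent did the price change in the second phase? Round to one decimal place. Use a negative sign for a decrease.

After the first phase: $215.59 × 1.325 = $285.65675.
Second-phase multiplier: $437.05 ÷ $285.65675 ≈ 1.52998.
That is a change of 53.0%.

53.0%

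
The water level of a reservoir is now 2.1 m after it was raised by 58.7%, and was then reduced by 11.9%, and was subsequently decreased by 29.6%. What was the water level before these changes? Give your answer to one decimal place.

The overall multiplier applied was 1.587 × 0.881 × 0.704 = 0.984295488.
So the original water level was 2.1 ÷ 0.984295488 ≈ 2.1 m.

2.1 m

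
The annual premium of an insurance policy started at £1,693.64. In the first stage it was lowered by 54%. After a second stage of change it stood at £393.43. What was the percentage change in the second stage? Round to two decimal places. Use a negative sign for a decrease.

-49.50%

After the first stage: £1,693.64 × 0.46 = £779.0744.
Second-stage multiplier: £393.43 ÷ £779.0744 ≈ 0.504997.
That is a change of -49.50%.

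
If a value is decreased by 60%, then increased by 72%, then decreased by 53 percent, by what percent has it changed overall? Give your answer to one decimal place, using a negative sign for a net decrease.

-67.7%

A 60% decrease multiplies by 0.4.
Then a 72% increase: 0.4 × 1.72 = 0.688.
Then a 53% decrease: 0.688 × 0.47 = 0.32336.
Overall factor 0.32336, i.e. -67.7%.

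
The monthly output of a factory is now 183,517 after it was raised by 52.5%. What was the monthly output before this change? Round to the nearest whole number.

The overall multiplier applied was 1.525.
So the original monthly output was 183,517 ÷ 1.525 ≈ 120,339.

120,339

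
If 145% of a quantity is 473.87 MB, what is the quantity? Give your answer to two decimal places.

326.81 MB

473.87 MB ÷ 1.45 ≈ 326.81 MB.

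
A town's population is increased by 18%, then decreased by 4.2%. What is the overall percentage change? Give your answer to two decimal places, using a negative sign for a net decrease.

An 18% increase multiplies by 1.18.
Then a 4.2% decrease: 1.18 × 0.958 = 1.13044.
Overall factor 1.13044, i.e. 13.04%.

13.04%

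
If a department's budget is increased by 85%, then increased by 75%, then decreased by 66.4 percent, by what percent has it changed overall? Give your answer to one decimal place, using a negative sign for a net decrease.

An 85% increase multiplies by 1.85.
Then a 75% increase: 1.85 × 1.75 = 3.2375.
Then a 66.4% decrease: 3.2375 × 0.336 = 1.0878.
Overall factor 1.0878, i.e. 8.8%.

8.8%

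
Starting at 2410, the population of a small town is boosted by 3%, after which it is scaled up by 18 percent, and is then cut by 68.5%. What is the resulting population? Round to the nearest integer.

923

After the 3% increase: 2410 × 1.03 = 2482.3.
18% increase: 2482.3 × 1.18 = 2929.114.
After the 68.5% decrease: 2929.114 × 0.315 = 922.67091 ≈ 923.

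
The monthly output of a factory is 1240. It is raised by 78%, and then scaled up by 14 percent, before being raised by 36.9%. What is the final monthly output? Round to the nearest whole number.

78% increase: 1240 × 1.78 = 2207.2.
14% increase: 2207.2 × 1.14 = 2516.208.
36.9% increase: 2516.208 × 1.369 = 3444.688752 ≈ 3445.

3445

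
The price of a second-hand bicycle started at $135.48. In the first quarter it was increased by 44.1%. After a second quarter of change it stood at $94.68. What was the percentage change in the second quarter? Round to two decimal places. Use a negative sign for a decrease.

After the first quarter: $135.48 × 1.441 = $195.22668.
Second-quarter multiplier: $94.68 ÷ $195.22668 ≈ 0.484975.
That is a change of -51.50%.

-51.50%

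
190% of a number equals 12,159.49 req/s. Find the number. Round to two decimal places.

6,399.73 req/s

12,159.49 req/s ÷ 1.9 ≈ 6,399.73 req/s.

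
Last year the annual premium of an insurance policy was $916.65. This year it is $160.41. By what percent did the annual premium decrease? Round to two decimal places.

Change: $160.41 − $916.65 = -$756.24.
Relative to the original: -$756.24 ÷ $916.65 ≈ -82.50%.
So the annual premium decreased by 82.50%.

82.50%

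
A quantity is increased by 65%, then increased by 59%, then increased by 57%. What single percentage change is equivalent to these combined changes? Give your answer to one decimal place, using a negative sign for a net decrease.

311.9%

A 65% increase multiplies by 1.65.
Then a 59% increase: 1.65 × 1.59 = 2.6235.
Then a 57% increase: 2.6235 × 1.57 = 4.118895.
Overall factor 4.118895, i.e. 311.9%.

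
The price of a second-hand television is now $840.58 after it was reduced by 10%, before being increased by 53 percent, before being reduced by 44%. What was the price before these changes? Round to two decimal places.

$1,090.08

Undoing the 44% decrease: $840.58 ÷ 0.56 ≈ $1501.035714.
Undoing the 53% increase: $1501.035714 ÷ 1.53 ≈ $981.069094.
Undoing the 10% decrease: $981.069094 ÷ 0.9 ≈ $1,090.08.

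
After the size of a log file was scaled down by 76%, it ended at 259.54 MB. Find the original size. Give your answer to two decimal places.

The overall multiplier applied was 0.24.
So the original size was 259.54 ÷ 0.24 ≈ 1,081.42 MB.

1,081.42 MB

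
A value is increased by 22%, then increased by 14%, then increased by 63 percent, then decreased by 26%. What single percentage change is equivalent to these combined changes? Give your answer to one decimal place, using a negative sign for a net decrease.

67.8%

A 22% increase multiplies by 1.22.
Then a 14% increase: 1.22 × 1.14 = 1.3908.
Then a 63% increase: 1.3908 × 1.63 = 2.267004.
Then a 26% decrease: 2.267004 × 0.74 = 1.67758296.
Overall factor 1.67758296, i.e. 67.8%.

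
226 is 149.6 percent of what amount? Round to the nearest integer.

226 ÷ 1.496 ≈ 151.

151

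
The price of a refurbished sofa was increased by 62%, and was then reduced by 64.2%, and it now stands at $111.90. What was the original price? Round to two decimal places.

The overall multiplier applied was 1.62 × 0.358 = 0.57996.
So the original price was $111.90 ÷ 0.57996 ≈ $192.94.

$192.94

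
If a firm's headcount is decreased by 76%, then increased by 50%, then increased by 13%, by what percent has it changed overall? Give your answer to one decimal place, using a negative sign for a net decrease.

The combined multiplier is 0.24 × 1.5 × 1.13 = 0.4068.
That corresponds to a decrease of 59.3%.

-59.3%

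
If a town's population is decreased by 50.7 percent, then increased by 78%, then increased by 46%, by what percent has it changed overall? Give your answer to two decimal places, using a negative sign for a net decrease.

A 50.7% decrease multiplies by 0.493.
Then a 78% increase: 0.493 × 1.78 = 0.87754.
Then a 46% increase: 0.87754 × 1.46 = 1.2812084.
Overall factor 1.2812084, i.e. 28.12%.

28.12%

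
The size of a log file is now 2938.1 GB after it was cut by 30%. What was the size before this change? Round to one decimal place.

The overall multiplier applied was 0.7.
So the original size was 2938.1 ÷ 0.7 ≈ 4197.3 GB.

4197.3 GB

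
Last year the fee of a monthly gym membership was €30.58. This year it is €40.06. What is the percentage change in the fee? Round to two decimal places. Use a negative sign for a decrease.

31.00%

Change: €40.06 − €30.58 = €9.48.
Relative to the original: €9.48 ÷ €30.58 ≈ 31.00%.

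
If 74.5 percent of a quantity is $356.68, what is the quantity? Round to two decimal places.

$478.77

$356.68 ÷ 0.745 ≈ $478.77.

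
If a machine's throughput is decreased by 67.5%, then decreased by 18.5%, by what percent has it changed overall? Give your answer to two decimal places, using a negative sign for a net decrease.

-73.51%

A 67.5% decrease multiplies by 0.325.
Then an 18.5% decrease: 0.325 × 0.815 = 0.264875.
Overall factor 0.264875, i.e. -73.51%.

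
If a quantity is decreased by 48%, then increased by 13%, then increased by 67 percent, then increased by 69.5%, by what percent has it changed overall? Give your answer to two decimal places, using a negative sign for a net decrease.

The combined multiplier is 0.52 × 1.13 × 1.67 × 1.695 = 1.66328994.
That corresponds to an increase of 66.33%.

66.33%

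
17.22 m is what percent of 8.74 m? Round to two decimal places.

17.22 m ÷ 8.74 m ≈ 197.03%.

197.03%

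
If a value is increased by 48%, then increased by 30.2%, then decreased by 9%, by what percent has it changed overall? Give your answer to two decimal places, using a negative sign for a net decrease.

75.35%

The combined multiplier is 1.48 × 1.302 × 0.91 = 1.7535336.
That corresponds to an increase of 75.35%.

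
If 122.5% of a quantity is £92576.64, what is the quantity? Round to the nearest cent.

£92576.64 ÷ 1.225 ≈ £75572.77.

£75572.77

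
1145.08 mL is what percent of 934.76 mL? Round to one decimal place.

122.5%

1145.08 mL ÷ 934.76 mL ≈ 122.5%.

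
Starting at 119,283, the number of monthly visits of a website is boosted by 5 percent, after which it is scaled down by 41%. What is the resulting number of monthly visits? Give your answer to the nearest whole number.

73,896

Each change multiplies by a factor: 1.05 × 0.59 = 0.6195.
119,283 × 0.6195 = 73895.8185 ≈ 73,896.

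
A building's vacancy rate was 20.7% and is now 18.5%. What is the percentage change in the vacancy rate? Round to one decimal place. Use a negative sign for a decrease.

-10.6%

The change is 18.5 − 20.7 = -2.2 percentage points.
Relative to the original 20.7%, that is -2.2 ÷ 20.7 ≈ -10.6%.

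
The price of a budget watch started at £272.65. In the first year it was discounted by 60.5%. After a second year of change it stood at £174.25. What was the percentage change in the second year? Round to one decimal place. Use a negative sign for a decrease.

After the first year: £272.65 × 0.395 = £107.69675.
Second-year multiplier: £174.25 ÷ £107.69675 ≈ 1.61797.
That is a change of 61.8%.

61.8%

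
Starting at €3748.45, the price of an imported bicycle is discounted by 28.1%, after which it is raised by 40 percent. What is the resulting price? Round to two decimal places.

Apply the 28.1% decrease: €3748.45 × 0.719 = €2695.13555.
After the 40% increase: €2695.13555 × 1.4 = €3773.18977 ≈ €3773.19.

€3773.19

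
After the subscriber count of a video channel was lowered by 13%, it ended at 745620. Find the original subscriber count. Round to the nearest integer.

857034

The overall multiplier applied was 0.87.
So the original subscriber count was 745620 ÷ 0.87 ≈ 857034.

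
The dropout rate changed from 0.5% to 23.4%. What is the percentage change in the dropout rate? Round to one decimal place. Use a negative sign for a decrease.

4580.0%

The change is 23.4 − 0.5 = 22.9 percentage points.
Relative to the original 0.5%, that is 22.9 ÷ 0.5 = 4580.0%.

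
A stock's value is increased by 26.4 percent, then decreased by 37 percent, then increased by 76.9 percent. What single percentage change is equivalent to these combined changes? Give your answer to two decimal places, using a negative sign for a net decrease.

The combined multiplier is 1.264 × 0.63 × 1.769 = 1.40869008.
That corresponds to an increase of 40.87%.

40.87%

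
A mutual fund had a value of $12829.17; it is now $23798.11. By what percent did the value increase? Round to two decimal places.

85.50%

Change: $23798.11 − $12829.17 = $10968.94.
Relative to the original: $10968.94 ÷ $12829.17 ≈ 85.50%.
So the value increased by 85.50%.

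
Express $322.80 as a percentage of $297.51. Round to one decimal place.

108.5%

$322.80 ÷ $297.51 ≈ 108.5%.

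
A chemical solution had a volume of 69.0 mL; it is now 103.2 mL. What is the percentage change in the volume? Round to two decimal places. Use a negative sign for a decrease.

49.57%

Change: 103.2 − 69.0 = 34.2.
Relative to the original: 34.2 ÷ 69.0 ≈ 49.57%.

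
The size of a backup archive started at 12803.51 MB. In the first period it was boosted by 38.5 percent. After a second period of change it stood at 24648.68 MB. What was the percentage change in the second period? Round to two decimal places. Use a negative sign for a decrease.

39.00%

After the first period: 12803.51 × 1.385 = 17732.86135.
Second-period multiplier: 24648.68 ÷ 17732.86135 ≈ 1.39.
That is a change of 39.00%.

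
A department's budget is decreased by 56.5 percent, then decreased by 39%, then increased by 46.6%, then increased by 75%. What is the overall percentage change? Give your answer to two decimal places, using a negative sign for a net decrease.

The combined multiplier is 0.435 × 0.61 × 1.466 × 1.75 = 0.680755425.
That corresponds to a decrease of 31.92%.

-31.92%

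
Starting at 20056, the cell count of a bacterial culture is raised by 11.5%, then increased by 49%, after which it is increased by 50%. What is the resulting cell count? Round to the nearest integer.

Apply the 11.5% increase: 20056 × 1.115 = 22362.44.
After the 49% increase: 22362.44 × 1.49 = 33320.0356.
50% increase: 33320.0356 × 1.5 = 49980.0534 ≈ 49980.

49980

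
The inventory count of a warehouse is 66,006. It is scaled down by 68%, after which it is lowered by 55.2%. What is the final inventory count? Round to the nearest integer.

9,463

68% decrease: 66,006 × 0.32 = 21121.92.
55.2% decrease: 21121.92 × 0.448 = 9462.62016 ≈ 9,463.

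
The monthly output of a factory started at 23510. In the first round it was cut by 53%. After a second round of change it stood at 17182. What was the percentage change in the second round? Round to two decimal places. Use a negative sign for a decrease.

After the first round: 23510 × 0.47 = 11049.7.
Second-round multiplier: 17182 ÷ 11049.7 ≈ 1.554974.
That is a change of 55.50%.

55.50%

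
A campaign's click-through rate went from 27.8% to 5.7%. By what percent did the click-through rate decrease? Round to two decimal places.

79.50%

The change is 5.7 − 27.8 = -22.1 percentage points.
Relative to the original 27.8%, that is -22.1 ÷ 27.8 ≈ -79.50%.
So the click-through rate fell by 79.50%.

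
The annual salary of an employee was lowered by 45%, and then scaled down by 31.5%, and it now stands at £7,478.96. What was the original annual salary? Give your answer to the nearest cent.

Undoing the 31.5% decrease: £7,478.96 ÷ 0.685 ≈ £10918.189781.
Undoing the 45% decrease: £10918.189781 ÷ 0.55 ≈ £19,851.25.

£19,851.25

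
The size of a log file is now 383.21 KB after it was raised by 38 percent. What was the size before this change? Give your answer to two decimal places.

The overall multiplier applied was 1.38.
So the original size was 383.21 ÷ 1.38 ≈ 277.69 KB.

277.69 KB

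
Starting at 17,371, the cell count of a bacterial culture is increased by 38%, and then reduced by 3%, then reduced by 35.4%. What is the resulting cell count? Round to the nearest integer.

Apply the 38% increase: 17,371 × 1.38 = 23971.98.
After the 3% decrease: 23971.98 × 0.97 = 23252.8206.
35.4% decrease: 23252.8206 × 0.646 = 15021.3221076 ≈ 15,021.

15,021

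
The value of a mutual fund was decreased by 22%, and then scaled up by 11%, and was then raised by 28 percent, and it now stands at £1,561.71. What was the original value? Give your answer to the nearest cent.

£1,409.20

The overall multiplier applied was 0.78 × 1.11 × 1.28 = 1.108224.
So the original value was £1,561.71 ÷ 1.108224 ≈ £1,409.20.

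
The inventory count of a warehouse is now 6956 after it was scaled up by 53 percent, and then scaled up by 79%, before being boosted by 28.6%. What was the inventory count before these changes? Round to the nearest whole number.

The overall multiplier applied was 1.53 × 1.79 × 1.286 = 3.5219682.
So the original inventory count was 6956 ÷ 3.5219682 ≈ 1975.

1975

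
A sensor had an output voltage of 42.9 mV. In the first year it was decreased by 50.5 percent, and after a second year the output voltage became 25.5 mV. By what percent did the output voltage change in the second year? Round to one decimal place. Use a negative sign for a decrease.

20.1%

After the first year: 42.9 × 0.495 = 21.2355.
Second-year multiplier: 25.5 ÷ 21.2355 ≈ 1.20082.
That is a change of 20.1%.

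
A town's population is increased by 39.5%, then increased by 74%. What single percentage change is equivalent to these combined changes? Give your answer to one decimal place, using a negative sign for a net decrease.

The combined multiplier is 1.395 × 1.74 = 2.4273.
That corresponds to an increase of 142.7%.

142.7%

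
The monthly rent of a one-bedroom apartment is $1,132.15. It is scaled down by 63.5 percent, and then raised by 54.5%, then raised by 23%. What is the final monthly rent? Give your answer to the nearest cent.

$785.29

Apply the 63.5% decrease: $1,132.15 × 0.365 = $413.23475.
After the 54.5% increase: $413.23475 × 1.545 = $638.44768875.
After the 23% increase: $638.44768875 × 1.23 = $785.2906571625 ≈ $785.29.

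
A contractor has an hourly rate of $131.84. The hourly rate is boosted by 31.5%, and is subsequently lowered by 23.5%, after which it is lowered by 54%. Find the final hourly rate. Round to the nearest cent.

After the 31.5% increase: $131.84 × 1.315 = $173.3696.
23.5% decrease: $173.3696 × 0.765 = $132.627744.
Apply the 54% decrease: $132.627744 × 0.46 = $61.00876224 ≈ $61.01.

$61.01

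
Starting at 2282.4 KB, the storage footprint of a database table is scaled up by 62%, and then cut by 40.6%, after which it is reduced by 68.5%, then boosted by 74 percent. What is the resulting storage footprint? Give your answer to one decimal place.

Each change multiplies by a factor: 1.62 × 0.594 × 0.315 × 1.74 = 0.527425668.
2282.4 × 0.527425668 = 1203.7963446432 ≈ 1203.8.

1203.8 KB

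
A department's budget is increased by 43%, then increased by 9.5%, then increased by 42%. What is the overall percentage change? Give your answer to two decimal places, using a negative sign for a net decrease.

The combined multiplier is 1.43 × 1.095 × 1.42 = 2.223507.
That corresponds to an increase of 122.35%.

122.35%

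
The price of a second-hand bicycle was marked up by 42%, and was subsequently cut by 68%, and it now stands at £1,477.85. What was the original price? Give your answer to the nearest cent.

£3,252.31

The overall multiplier applied was 1.42 × 0.32 = 0.4544.
So the original price was £1,477.85 ÷ 0.4544 ≈ £3,252.31.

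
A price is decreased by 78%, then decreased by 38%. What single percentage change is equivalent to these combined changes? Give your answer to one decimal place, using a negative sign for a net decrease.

-86.4%

The combined multiplier is 0.22 × 0.62 = 0.1364.
That corresponds to a decrease of 86.4%.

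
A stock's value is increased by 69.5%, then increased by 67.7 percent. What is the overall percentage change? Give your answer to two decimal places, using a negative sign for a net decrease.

184.25%

The combined multiplier is 1.695 × 1.677 = 2.842515.
That corresponds to an increase of 184.25%.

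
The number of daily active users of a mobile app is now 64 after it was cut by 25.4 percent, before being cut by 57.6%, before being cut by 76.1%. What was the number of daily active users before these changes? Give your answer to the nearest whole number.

847

Undoing the 76.1% decrease: 64 ÷ 0.239 ≈ 267.782427.
Undoing the 57.6% decrease: 267.782427 ÷ 0.424 ≈ 631.562328.
Undoing the 25.4% decrease: 631.562328 ÷ 0.746 ≈ 847.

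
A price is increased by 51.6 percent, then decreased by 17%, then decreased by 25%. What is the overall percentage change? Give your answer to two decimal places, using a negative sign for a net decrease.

-5.63%

The combined multiplier is 1.516 × 0.83 × 0.75 = 0.94371.
That corresponds to a decrease of 5.63%.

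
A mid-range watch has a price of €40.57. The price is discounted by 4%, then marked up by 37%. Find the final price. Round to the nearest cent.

€53.36

After the 4% decrease: €40.57 × 0.96 = €38.9472.
After the 37% increase: €38.9472 × 1.37 = €53.357664 ≈ €53.36.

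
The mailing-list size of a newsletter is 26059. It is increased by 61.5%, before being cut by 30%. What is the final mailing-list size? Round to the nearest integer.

29460

After the 61.5% increase: 26059 × 1.615 = 42085.285.
After the 30% decrease: 42085.285 × 0.7 = 29459.6995 ≈ 29460.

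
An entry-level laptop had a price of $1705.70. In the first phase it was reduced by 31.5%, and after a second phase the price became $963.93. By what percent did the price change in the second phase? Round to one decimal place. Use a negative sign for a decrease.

-17.5%

After the first phase: $1705.70 × 0.685 = $1168.4045.
Second-phase multiplier: $963.93 ÷ $1168.4045 ≈ 0.825.
That is a change of -17.5%.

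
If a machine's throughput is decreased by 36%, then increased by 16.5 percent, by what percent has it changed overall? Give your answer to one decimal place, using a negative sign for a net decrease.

A 36% decrease multiplies by 0.64.
Then a 16.5% increase: 0.64 × 1.165 = 0.7456.
Overall factor 0.7456, i.e. -25.4%.

-25.4%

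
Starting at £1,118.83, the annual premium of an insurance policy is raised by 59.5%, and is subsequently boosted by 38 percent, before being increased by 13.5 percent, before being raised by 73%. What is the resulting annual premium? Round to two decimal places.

Apply the 59.5% increase: £1,118.83 × 1.595 = £1784.53385.
After the 38% increase: £1784.53385 × 1.38 = £2462.656713.
Apply the 13.5% increase: £2462.656713 × 1.135 = £2795.115369255.
After the 73% increase: £2795.115369255 × 1.73 = £4835.54958881115 ≈ £4,835.55.

£4,835.55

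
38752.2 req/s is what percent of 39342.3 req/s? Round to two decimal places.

38752.2 req/s ÷ 39342.3 req/s ≈ 98.50%.

98.50%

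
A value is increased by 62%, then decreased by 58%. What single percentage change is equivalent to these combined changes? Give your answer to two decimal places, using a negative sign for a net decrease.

-31.96%

The combined multiplier is 1.62 × 0.42 = 0.6804.
That corresponds to a decrease of 31.96%.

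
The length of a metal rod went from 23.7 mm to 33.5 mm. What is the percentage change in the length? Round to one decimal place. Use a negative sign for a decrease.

Change: 33.5 − 23.7 = 9.8.
Relative to the original: 9.8 ÷ 23.7 ≈ 41.4%.

41.4%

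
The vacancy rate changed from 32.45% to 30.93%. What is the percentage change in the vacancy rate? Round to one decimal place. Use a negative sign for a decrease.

The change is 30.93 − 32.45 = -1.52 percentage points.
Relative to the original 32.45%, that is -1.52 ÷ 32.45 ≈ -4.7%.

-4.7%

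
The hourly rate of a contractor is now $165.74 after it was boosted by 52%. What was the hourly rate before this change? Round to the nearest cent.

$109.04

The overall multiplier applied was 1.52.
So the original hourly rate was $165.74 ÷ 1.52 ≈ $109.04.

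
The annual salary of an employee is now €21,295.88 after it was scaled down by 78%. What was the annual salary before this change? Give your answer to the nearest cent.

€96,799.45

The overall multiplier applied was 0.22.
So the original annual salary was €21,295.88 ÷ 0.22 ≈ €96,799.45.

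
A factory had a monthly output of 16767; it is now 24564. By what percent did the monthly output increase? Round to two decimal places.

Change: 24564 − 16767 = 7797.
Relative to the original: 7797 ÷ 16767 ≈ 46.50%.
So the monthly output increased by 46.50%.

46.50%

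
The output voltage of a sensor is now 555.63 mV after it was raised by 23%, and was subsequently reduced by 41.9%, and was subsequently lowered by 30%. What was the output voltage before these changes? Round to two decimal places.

1110.72 mV

The overall multiplier applied was 1.23 × 0.581 × 0.7 = 0.500241.
So the original output voltage was 555.63 ÷ 0.500241 ≈ 1110.72 mV.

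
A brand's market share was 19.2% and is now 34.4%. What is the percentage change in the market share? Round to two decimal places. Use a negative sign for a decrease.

79.17%

The change is 34.4 − 19.2 = 15.2 percentage points.
Relative to the original 19.2%, that is 15.2 ÷ 19.2 ≈ 79.17%.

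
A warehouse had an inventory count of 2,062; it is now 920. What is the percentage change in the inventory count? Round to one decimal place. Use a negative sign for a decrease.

Change: 920 − 2,062 = -1,142.
Relative to the original: -1,142 ÷ 2,062 ≈ -55.4%.

-55.4%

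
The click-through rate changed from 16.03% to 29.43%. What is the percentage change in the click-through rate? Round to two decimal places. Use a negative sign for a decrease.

The change is 29.43 − 16.03 = 13.40 percentage points.
Relative to the original 16.03%, that is 13.40 ÷ 16.03 ≈ 83.59%.

83.59%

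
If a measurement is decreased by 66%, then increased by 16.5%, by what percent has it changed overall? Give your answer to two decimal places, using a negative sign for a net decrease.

A 66% decrease multiplies by 0.34.
Then a 16.5% increase: 0.34 × 1.165 = 0.3961.
Overall factor 0.3961, i.e. -60.39%.

-60.39%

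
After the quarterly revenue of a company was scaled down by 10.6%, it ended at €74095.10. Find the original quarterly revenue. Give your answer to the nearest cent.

The overall multiplier applied was 0.894.
So the original quarterly revenue was €74095.10 ÷ 0.894 ≈ €82880.43.

€82880.43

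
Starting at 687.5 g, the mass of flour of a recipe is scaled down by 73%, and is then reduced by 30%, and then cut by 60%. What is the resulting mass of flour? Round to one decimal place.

52.0 g

After the 73% decrease: 687.5 × 0.27 = 185.625.
Apply the 30% decrease: 185.625 × 0.7 = 129.9375.
60% decrease: 129.9375 × 0.4 = 51.975 ≈ 52.0.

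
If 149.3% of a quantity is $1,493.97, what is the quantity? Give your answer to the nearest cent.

$1,000.65

$1,493.97 ÷ 1.493 ≈ $1,000.65.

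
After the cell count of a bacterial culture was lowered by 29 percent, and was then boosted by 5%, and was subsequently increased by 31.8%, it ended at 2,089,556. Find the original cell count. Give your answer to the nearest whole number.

Undoing the 31.8% increase: 2,089,556 ÷ 1.318 ≈ 1585399.08953.
Undoing the 5% increase: 1585399.08953 ÷ 1.05 ≈ 1509903.89479.
Undoing the 29% decrease: 1509903.89479 ÷ 0.71 ≈ 2,126,625.

2,126,625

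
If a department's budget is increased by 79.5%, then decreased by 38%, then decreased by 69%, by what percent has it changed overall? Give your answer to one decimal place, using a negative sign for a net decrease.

-65.5%

A 79.5% increase multiplies by 1.795.
Then a 38% decrease: 1.795 × 0.62 = 1.1129.
Then a 69% decrease: 1.1129 × 0.31 = 0.344999.
Overall factor 0.344999, i.e. -65.5%.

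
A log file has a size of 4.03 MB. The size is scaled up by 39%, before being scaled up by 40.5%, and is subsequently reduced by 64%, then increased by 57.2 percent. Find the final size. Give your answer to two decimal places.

4.45 MB

Each change multiplies by a factor: 1.39 × 1.405 × 0.36 × 1.572 = 1.105213464.
4.03 × 1.105213464 = 4.45401025992 ≈ 4.45.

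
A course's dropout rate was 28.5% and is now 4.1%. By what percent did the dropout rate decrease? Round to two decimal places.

The change is 4.1 − 28.5 = -24.4 percentage points.
Relative to the original 28.5%, that is -24.4 ÷ 28.5 ≈ -85.61%.
So the dropout rate fell by 85.61%.

85.61%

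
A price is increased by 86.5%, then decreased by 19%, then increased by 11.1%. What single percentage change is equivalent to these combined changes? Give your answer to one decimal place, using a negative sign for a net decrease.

An 86.5% increase multiplies by 1.865.
Then a 19% decrease: 1.865 × 0.81 = 1.51065.
Then an 11.1% increase: 1.51065 × 1.111 = 1.67833215.
Overall factor 1.67833215, i.e. 67.8%.

67.8%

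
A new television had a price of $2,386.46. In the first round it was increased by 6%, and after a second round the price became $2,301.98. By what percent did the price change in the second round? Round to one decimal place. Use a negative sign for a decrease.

After the first round: $2,386.46 × 1.06 = $2529.6476.
Second-round multiplier: $2,301.98 ÷ $2529.6476 ≈ 0.91.
That is a change of -9.0%.

-9.0%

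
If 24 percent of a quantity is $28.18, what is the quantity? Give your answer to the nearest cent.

$28.18 ÷ 0.24 ≈ $117.42.

$117.42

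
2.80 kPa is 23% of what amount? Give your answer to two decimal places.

2.80 kPa ÷ 0.23 ≈ 12.17 kPa.

12.17 kPa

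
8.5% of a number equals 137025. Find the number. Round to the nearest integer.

1612059

137025 ÷ 0.085 ≈ 1612059.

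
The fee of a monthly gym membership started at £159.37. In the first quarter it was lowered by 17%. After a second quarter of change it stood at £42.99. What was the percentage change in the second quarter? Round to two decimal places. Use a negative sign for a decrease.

-67.50%

After the first quarter: £159.37 × 0.83 = £132.2771.
Second-quarter multiplier: £42.99 ÷ £132.2771 ≈ 0.325.
That is a change of -67.50%.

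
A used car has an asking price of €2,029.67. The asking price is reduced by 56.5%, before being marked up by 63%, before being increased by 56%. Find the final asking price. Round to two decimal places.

Each change multiplies by a factor: 0.435 × 1.63 × 1.56 = 1.106118.
€2,029.67 × 1.106118 = €2245.05452106 ≈ €2,245.05.

€2,245.05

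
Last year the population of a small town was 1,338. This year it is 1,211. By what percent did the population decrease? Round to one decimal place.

9.5%

Change: 1,211 − 1,338 = -127.
Relative to the original: -127 ÷ 1,338 ≈ -9.5%.
So the population decreased by 9.5%.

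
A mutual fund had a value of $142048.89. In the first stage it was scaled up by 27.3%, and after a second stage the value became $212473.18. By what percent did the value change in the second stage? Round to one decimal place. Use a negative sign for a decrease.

17.5%

After the first stage: $142048.89 × 1.273 = $180828.23697.
Second-stage multiplier: $212473.18 ÷ $180828.23697 ≈ 1.175.
That is a change of 17.5%.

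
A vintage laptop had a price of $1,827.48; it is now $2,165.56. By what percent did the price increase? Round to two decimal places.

Change: $2,165.56 − $1,827.48 = $338.08.
Relative to the original: $338.08 ÷ $1,827.48 ≈ 18.50%.
So the price increased by 18.50%.

18.50%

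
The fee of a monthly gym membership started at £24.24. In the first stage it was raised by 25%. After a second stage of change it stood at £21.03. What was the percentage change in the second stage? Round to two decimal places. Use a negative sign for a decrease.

After the first stage: £24.24 × 1.25 = £30.3.
Second-stage multiplier: £21.03 ÷ £30.3 ≈ 0.694059.
That is a change of -30.59%.

-30.59%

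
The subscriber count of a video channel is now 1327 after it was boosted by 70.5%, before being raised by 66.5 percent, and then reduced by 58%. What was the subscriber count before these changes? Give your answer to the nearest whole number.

Undoing the 58% decrease: 1327 ÷ 0.42 ≈ 3159.52381.
Undoing the 66.5% increase: 3159.52381 ÷ 1.665 ≈ 1897.611898.
Undoing the 70.5% increase: 1897.611898 ÷ 1.705 ≈ 1113.

1113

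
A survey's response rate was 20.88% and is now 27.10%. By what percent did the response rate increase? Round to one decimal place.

The change is 27.10 − 20.88 = 6.22 percentage points.
Relative to the original 20.88%, that is 6.22 ÷ 20.88 ≈ 29.8%.
So the response rate rose by 29.8%.

29.8%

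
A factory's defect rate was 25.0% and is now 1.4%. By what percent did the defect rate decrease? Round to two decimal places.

The change is 1.4 − 25.0 = -23.6 percentage points.
Relative to the original 25.0%, that is -23.6 ÷ 25.0 = -94.40%.
So the defect rate fell by 94.40%.

94.40%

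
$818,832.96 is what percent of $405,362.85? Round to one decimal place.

202.0%

$818,832.96 ÷ $405,362.85 ≈ 202.0%.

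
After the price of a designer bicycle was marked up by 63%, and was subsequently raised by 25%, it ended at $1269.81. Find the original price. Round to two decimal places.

Undoing the 25% increase: $1269.81 ÷ 1.25 = $1015.848.
Undoing the 63% increase: $1015.848 ÷ 1.63 ≈ $623.22.

$623.22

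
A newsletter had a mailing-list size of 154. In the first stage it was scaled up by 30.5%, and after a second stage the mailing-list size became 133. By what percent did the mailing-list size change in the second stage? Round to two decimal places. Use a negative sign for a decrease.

After the first stage: 154 × 1.305 = 200.97.
Second-stage multiplier: 133 ÷ 200.97 ≈ 0.66179.
That is a change of -33.82%.

-33.82%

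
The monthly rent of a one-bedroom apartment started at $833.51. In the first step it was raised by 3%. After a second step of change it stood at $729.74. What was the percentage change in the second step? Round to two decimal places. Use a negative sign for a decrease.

After the first step: $833.51 × 1.03 = $858.5153.
Second-step multiplier: $729.74 ÷ $858.5153 ≈ 0.850002.
That is a change of -15.00%.

-15.00%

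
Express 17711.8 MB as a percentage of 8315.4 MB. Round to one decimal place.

17711.8 MB ÷ 8315.4 MB ≈ 213.0%.

213.0%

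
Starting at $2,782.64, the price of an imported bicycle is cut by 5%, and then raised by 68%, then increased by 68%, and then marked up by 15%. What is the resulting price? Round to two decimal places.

Each change multiplies by a factor: 0.95 × 1.68 × 1.68 × 1.15 = 3.083472.
$2,782.64 × 3.083472 = $8580.19252608 ≈ $8,580.19.

$8,580.19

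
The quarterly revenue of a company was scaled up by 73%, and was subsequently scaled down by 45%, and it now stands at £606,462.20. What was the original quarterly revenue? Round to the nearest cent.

£637,374.88

Undoing the 45% decrease: £606,462.20 ÷ 0.55 ≈ £1102658.545455.
Undoing the 73% increase: £1102658.545455 ÷ 1.73 ≈ £637,374.88.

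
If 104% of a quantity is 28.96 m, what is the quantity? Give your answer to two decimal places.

28.96 m ÷ 1.04 ≈ 27.85 m.

27.85 m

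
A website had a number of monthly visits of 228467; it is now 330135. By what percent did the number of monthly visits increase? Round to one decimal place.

Change: 330135 − 228467 = 101668.
Relative to the original: 101668 ÷ 228467 ≈ 44.5%.
So the number of monthly visits increased by 44.5%.

44.5%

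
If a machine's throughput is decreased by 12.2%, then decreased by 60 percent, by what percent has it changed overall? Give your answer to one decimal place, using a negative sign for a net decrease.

A 12.2% decrease multiplies by 0.878.
Then a 60% decrease: 0.878 × 0.4 = 0.3512.
Overall factor 0.3512, i.e. -64.9%.

-64.9%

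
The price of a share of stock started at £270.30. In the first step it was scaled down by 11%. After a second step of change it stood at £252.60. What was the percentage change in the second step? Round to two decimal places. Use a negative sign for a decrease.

After the first step: £270.30 × 0.89 = £240.567.
Second-step multiplier: £252.60 ÷ £240.567 ≈ 1.050019.
That is a change of 5.00%.

5.00%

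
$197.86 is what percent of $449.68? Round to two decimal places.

$197.86 ÷ $449.68 ≈ 44.00%.

44.00%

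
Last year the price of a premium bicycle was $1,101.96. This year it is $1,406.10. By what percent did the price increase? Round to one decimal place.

27.6%

Change: $1,406.10 − $1,101.96 = $304.14.
Relative to the original: $304.14 ÷ $1,101.96 ≈ 27.6%.
So the price increased by 27.6%.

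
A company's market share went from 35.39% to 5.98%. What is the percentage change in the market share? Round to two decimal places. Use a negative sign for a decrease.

-83.10%

The change is 5.98 − 35.39 = -29.41 percentage points.
Relative to the original 35.39%, that is -29.41 ÷ 35.39 ≈ -83.10%.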